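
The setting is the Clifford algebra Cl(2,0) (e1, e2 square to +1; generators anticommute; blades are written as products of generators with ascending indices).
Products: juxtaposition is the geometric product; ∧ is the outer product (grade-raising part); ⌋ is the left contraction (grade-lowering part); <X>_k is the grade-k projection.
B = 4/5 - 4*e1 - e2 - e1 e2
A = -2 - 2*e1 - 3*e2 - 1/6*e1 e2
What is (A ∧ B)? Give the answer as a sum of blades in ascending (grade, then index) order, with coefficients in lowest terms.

step 1: -8/5 + 32/5*e1 - 2/5*e2 - 122/15*e1 e2
Answer: -8/5 + 32/5*e1 - 2/5*e2 - 122/15*e1 e2


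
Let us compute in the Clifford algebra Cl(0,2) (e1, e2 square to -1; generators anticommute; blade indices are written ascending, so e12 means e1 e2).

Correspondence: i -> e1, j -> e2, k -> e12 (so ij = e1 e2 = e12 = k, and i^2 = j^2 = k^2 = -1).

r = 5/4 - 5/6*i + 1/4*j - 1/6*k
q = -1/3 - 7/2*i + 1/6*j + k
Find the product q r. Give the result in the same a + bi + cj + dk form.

In blades: q = -1/3 - 7/2*e1 + 1/6*e2 + e12, r = 5/4 - 5/6*e1 + 1/4*e2 - 1/6*e12.
Distribute q over r term by term (generator squares from the signature, products reordered to ascending indices): (-1/3)*r = -5/12 + 5/18*e1 - 1/12*e2 + 1/18*e12; (-7/2*e1)*r = -35/12 - 35/8*e1 - 7/12*e2 - 7/8*e12; (1/6*e2)*r = -1/24 - 1/36*e1 + 5/24*e2 + 5/36*e12; (e12)*r = 1/6 - 1/4*e1 - 5/6*e2 + 5/4*e12.
Sum: -77/24 - 35/8*e1 - 31/24*e2 + 41/72*e12; translating back through the correspondence:
Answer: -77/24 - 35/8*i - 31/24*j + 41/72*k


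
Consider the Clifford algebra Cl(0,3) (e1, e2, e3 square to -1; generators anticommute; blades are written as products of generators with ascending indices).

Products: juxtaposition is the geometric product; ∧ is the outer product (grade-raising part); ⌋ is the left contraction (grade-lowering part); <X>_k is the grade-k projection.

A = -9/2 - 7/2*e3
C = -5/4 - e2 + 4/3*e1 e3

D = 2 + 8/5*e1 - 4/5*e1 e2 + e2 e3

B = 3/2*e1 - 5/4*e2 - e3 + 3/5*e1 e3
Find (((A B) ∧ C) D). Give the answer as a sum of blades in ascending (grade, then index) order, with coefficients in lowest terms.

step 1: -7/2 - 177/20*e1 + 45/8*e2 + 9/2*e3 + 51/20*e1 e3 - 35/8*e2 e3
step 2: 35/8 + 177/16*e1 - 113/32*e2 - 45/8*e3 + 177/20*e1 e2 - 377/48*e1 e3 + 319/32*e2 e3 - 99/20*e1 e2 e3
step 3: -9471/800 + 369/10*e1 + 4129/400*e2 - 58189/2400*e3 + 2879/240*e1 e2 - 353/15*e1 e3 + 31139/1200*e2 e3 + 1729/80*e1 e2 e3
Answer: -9471/800 + 369/10*e1 + 4129/400*e2 - 58189/2400*e3 + 2879/240*e1 e2 - 353/15*e1 e3 + 31139/1200*e2 e3 + 1729/80*e1 e2 e3


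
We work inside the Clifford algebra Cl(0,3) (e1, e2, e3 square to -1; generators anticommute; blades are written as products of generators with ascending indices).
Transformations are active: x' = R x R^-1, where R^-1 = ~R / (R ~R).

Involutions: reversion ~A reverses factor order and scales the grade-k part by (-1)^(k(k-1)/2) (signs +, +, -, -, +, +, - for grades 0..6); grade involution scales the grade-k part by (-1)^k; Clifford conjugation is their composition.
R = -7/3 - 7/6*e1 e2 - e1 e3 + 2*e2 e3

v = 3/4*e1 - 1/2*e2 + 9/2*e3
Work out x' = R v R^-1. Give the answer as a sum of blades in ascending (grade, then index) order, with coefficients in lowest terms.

~R = -7/3 + 7/6*e1 e2 + e1 e3 - 2*e2 e3, and R ~R = 425/36, so R^-1 = ~R / (425/36).
R v = 13/6*e1 - 209/24*e2 - 49/4*e3 - 17/4*e1 e2 e3
Answer: -5179/1700*e1 + 2739/850*e2 + 201/170*e3


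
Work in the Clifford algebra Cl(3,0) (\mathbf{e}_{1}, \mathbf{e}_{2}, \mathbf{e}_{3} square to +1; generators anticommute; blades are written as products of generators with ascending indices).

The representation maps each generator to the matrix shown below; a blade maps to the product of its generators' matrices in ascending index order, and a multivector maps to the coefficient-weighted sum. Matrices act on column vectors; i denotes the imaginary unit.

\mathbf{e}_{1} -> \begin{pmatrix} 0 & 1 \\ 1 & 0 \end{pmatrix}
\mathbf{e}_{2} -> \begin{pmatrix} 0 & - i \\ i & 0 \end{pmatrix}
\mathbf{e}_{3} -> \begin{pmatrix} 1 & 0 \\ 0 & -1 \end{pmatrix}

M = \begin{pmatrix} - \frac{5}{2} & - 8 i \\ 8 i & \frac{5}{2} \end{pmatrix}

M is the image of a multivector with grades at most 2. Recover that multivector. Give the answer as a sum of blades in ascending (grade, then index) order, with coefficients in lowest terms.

Method: 1, rho(e_{1}), rho(e_{2}), rho(e_{3}) form a trace-orthogonal basis of the 2x2 complex matrices (tr(X Y) = 2 if X = Y, else 0), so M = m0*1 + m1*rho(e_{1}) + m2*rho(e_{2}) + m3*rho(e_{3}) with m0 = tr(M)/2 = 0, m1 = tr(M rho(e_{1}))/2 = 0, m2 = tr(M rho(e_{2}))/2 = 8, m3 = tr(M rho(e_{3}))/2 = - \frac{5}{2}.
Multiplying table entries, the bivector images are rho(e_{1} e_{2}) = i*rho(e_{3}), rho(e_{1} e_{3}) = -i*rho(e_{2}), rho(e_{2} e_{3}) = i*rho(e_{1}); with real blade coefficients the real parts of m0..m3 are the coefficients of 1, e_{1}, e_{2}, e_{3} and the imaginary parts give the bivectors (e_{2} e_{3}: Im m1, e_{1} e_{3}: -Im m2, e_{1} e_{2}: Im m3).
Answer: 8 e_{2} - \frac{5}{2} e_{3}


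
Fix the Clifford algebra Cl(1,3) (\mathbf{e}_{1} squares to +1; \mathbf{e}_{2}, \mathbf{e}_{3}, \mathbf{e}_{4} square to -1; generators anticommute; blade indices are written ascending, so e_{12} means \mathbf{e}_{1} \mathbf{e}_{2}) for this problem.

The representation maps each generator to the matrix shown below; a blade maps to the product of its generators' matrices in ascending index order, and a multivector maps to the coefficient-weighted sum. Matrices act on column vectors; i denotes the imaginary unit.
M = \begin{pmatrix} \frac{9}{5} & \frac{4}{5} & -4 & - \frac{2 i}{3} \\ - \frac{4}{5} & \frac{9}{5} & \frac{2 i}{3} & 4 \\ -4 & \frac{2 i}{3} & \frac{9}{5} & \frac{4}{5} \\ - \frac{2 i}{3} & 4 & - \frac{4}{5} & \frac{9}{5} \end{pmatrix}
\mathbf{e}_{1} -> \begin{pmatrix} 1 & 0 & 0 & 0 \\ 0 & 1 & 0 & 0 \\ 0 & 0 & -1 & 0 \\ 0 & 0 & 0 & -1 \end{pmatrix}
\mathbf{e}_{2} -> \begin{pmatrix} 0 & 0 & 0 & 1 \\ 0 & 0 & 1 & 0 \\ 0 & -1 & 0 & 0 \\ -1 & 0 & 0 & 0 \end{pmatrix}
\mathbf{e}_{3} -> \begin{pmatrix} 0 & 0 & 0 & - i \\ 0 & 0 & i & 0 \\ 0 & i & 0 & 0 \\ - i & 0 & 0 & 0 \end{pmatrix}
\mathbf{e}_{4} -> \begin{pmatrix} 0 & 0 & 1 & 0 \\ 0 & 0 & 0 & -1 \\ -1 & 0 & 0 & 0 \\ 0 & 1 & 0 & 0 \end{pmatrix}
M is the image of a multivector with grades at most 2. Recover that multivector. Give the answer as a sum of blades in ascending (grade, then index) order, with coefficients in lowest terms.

Method: the blade images are trace-orthogonal — tr(rho(e_A) rho(e_B)^-1) = 4 if A = B and 0 otherwise — and rho(e_A)^-1 = (e_A)^2 * rho(e_A) with (e_A)^2 = +1 or -1, so the coefficient of e_A in the preimage is (e_A)^2 * tr(M rho(e_A))/4.
Nonzero projections over blades of grade <= 2: 1: (1)^2 = +1, tr(M 1) = \frac{36}{5}, coefficient \frac{9}{5}; e_{3}: (e_{3})^2 = -1, tr(M rho(e_{3})) = - \frac{8}{3}, coefficient \frac{2}{3}; e_{14}: (e_{14})^2 = +1, tr(M rho(e_{14})) = -16, coefficient -4; e_{24}: (e_{24})^2 = -1, tr(M rho(e_{24})) = - \frac{16}{5}, coefficient \frac{4}{5}. Every other blade of grade <= 2 projects to 0.
Answer: \frac{9}{5} + \frac{2}{3} e_{3} - 4 e_{14} + \frac{4}{5} e_{24}


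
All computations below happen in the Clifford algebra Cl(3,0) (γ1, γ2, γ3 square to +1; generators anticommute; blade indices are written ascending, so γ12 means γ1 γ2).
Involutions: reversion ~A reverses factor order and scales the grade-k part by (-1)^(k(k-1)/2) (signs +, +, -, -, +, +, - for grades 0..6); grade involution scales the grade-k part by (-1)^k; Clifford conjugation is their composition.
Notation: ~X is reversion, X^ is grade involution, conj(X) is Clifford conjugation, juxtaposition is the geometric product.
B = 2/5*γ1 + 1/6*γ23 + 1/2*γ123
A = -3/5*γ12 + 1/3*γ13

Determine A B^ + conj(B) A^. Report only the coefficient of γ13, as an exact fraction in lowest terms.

first term: -61/150*γ2 - 1/6*γ3 - 1/18*γ12 - 1/10*γ13
second term: 61/150*γ2 + 1/6*γ3 - 1/18*γ12 - 1/10*γ13
Answer: -1/5


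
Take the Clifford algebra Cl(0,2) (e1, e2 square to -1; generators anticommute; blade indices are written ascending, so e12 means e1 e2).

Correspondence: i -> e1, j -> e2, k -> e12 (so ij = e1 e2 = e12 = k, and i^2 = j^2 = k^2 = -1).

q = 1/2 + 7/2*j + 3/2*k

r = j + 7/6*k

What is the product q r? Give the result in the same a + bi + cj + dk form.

In blades: q = 1/2 + 7/2*e2 + 3/2*e12, r = e2 + 7/6*e12.
Distribute q over r term by term (generator squares from the signature, products reordered to ascending indices): (1/2)*r = 1/2*e2 + 7/12*e12; (7/2*e2)*r = -7/2 + 49/12*e1; (3/2*e12)*r = -7/4 - 3/2*e1.
Sum: -21/4 + 31/12*e1 + 1/2*e2 + 7/12*e12; translating back through the correspondence:
Answer: -21/4 + 31/12*i + 1/2*j + 7/12*k


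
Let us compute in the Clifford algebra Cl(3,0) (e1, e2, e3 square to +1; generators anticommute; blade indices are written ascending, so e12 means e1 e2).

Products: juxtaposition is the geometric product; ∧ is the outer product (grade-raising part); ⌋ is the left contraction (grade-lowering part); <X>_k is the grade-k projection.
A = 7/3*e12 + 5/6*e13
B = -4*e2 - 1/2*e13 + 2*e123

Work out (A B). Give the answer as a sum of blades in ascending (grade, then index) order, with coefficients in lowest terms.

step 1: 5/12 - 28/3*e1 + 5/3*e2 - 14/3*e3 + 7/6*e23 + 10/3*e123
Answer: 5/12 - 28/3*e1 + 5/3*e2 - 14/3*e3 + 7/6*e23 + 10/3*e123


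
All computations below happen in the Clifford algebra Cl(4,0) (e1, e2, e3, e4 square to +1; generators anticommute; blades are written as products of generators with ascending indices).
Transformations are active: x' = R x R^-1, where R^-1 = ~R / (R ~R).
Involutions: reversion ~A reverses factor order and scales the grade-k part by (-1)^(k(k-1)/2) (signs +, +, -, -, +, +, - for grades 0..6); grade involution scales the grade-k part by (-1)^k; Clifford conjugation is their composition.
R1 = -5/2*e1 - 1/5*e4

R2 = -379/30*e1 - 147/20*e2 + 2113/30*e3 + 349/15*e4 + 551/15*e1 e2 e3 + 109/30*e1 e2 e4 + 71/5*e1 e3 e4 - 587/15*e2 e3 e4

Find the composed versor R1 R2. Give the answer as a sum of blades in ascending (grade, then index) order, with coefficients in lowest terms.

Distribute over the terms of R1 (each basis-blade product reordered to ascending indices, repeated generators contracted through their squares):
(-5/2*e1) R2 = 379/12 + 147/8*e1 e2 - 2113/12*e1 e3 - 349/6*e1 e4 - 551/6*e2 e3 - 109/12*e2 e4 - 71/2*e3 e4 + 587/6*e1 e2 e3 e4
(-1/5*e4) R2 = -349/75 - 109/150*e1 e2 - 71/25*e1 e3 - 379/150*e1 e4 + 587/75*e2 e3 - 147/100*e2 e4 + 2113/150*e3 e4 + 551/75*e1 e2 e3 e4
Summing the partial products and collecting blades:
Answer: 2693/100 + 10589/600*e1 e2 - 53677/300*e1 e3 - 4552/75*e1 e4 - 12601/150*e2 e3 - 1583/150*e2 e4 - 1606/75*e3 e4 + 5259/50*e1 e2 e3 e4


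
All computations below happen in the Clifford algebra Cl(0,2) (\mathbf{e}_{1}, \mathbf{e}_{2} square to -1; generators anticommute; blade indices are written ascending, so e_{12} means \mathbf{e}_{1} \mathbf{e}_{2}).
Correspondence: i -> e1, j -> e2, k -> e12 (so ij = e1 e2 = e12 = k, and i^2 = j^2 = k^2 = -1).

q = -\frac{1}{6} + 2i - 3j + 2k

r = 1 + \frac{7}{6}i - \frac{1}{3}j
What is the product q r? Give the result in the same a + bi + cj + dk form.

In blades: q = -\frac{1}{6} + 2 e_{1} - 3 e_{2} + 2 e_{12}, r = 1 + \frac{7}{6} e_{1} - \frac{1}{3} e_{2}.
Distribute q over r term by term (generator squares from the signature, products reordered to ascending indices): (-\frac{1}{6})*r = -\frac{1}{6} - \frac{7}{36} e_{1} + \frac{1}{18} e_{2}; (2 e_{1})*r = -\frac{7}{3} + 2 e_{1} - \frac{2}{3} e_{12}; (-3 e_{2})*r = -1 - 3 e_{2} + \frac{7}{2} e_{12}; (2 e_{12})*r = \frac{2}{3} e_{1} + \frac{7}{3} e_{2} + 2 e_{12}.
Sum: -\frac{7}{2} + \frac{89}{36} e_{1} - \frac{11}{18} e_{2} + \frac{29}{6} e_{12}; translating back through the correspondence:
Answer: -\frac{7}{2} + \frac{89}{36}i - \frac{11}{18}j + \frac{29}{6}k


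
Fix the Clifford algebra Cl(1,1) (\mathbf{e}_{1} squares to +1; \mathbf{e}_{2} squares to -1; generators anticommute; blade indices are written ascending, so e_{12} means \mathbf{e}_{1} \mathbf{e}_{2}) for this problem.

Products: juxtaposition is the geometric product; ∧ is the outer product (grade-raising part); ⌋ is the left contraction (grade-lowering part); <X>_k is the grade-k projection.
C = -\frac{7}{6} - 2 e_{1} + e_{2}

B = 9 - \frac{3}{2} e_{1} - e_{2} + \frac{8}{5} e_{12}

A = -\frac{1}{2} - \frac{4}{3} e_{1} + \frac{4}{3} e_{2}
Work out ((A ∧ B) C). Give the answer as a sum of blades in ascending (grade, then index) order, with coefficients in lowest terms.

step 1: -\frac{9}{2} - \frac{45}{4} e_{1} + \frac{25}{2} e_{2} + \frac{38}{15} e_{12}
step 2: \frac{61}{4} + \frac{2351}{120} e_{1} - \frac{841}{60} e_{2} + \frac{1943}{180} e_{12}
Answer: \frac{61}{4} + \frac{2351}{120} e_{1} - \frac{841}{60} e_{2} + \frac{1943}{180} e_{12}


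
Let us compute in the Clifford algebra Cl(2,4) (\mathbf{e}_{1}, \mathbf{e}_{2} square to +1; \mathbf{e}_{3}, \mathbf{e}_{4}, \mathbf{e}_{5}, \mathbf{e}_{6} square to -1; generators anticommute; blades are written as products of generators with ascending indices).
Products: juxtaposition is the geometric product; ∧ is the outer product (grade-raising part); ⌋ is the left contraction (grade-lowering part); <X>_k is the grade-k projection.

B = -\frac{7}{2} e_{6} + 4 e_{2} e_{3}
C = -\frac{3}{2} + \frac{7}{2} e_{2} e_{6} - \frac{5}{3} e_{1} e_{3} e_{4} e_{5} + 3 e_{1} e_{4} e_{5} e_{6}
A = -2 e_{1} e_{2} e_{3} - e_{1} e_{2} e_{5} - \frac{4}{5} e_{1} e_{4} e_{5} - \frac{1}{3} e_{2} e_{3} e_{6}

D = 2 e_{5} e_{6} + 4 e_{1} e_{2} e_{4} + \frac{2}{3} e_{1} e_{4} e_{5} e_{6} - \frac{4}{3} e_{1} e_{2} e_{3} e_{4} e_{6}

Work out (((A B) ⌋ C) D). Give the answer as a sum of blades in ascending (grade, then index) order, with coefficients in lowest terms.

step 1: -8 e_{1} - \frac{4}{3} e_{6} - \frac{7}{6} e_{2} e_{3} - 4 e_{1} e_{3} e_{5} + 7 e_{1} e_{2} e_{3} e_{6} + \frac{7}{2} e_{1} e_{2} e_{5} e_{6} + \frac{14}{5} e_{1} e_{4} e_{5} e_{6} - \frac{16}{5} e_{1} e_{2} e_{3} e_{4} e_{5}
step 2: -\frac{42}{5} - \frac{14}{3} e_{2} + \frac{20}{3} e_{4} - 4 e_{1} e_{4} e_{5} + \frac{40}{3} e_{3} e_{4} e_{5} - 24 e_{4} e_{5} e_{6}
step 3: 16 e_{1} + 48 e_{4} + \frac{8}{3} e_{6} - \frac{80}{3} e_{1} e_{2} + \frac{56}{3} e_{1} e_{4} - 16 e_{2} e_{5} - \frac{84}{5} e_{5} e_{6} - \frac{168}{5} e_{1} e_{2} e_{4} + \frac{80}{9} e_{1} e_{3} e_{6} + 8 e_{1} e_{4} e_{6} + \frac{40}{9} e_{1} e_{5} e_{6} - \frac{28}{3} e_{2} e_{5} e_{6} - \frac{80}{3} e_{3} e_{4} e_{6} + \frac{40}{3} e_{4} e_{5} e_{6} + \frac{64}{3} e_{1} e_{2} e_{3} e_{5} - \frac{80}{9} e_{1} e_{2} e_{3} e_{6} + \frac{1024}{9} e_{1} e_{2} e_{5} e_{6} - \frac{56}{9} e_{1} e_{3} e_{4} e_{6} - \frac{28}{5} e_{1} e_{4} e_{5} e_{6} + \frac{16}{3} e_{2} e_{3} e_{5} e_{6} + \frac{56}{5} e_{1} e_{2} e_{3} e_{4} e_{6} + \frac{28}{9} e_{1} e_{2} e_{4} e_{5} e_{6}
Answer: 16 e_{1} + 48 e_{4} + \frac{8}{3} e_{6} - \frac{80}{3} e_{1} e_{2} + \frac{56}{3} e_{1} e_{4} - 16 e_{2} e_{5} - \frac{84}{5} e_{5} e_{6} - \frac{168}{5} e_{1} e_{2} e_{4} + \frac{80}{9} e_{1} e_{3} e_{6} + 8 e_{1} e_{4} e_{6} + \frac{40}{9} e_{1} e_{5} e_{6} - \frac{28}{3} e_{2} e_{5} e_{6} - \frac{80}{3} e_{3} e_{4} e_{6} + \frac{40}{3} e_{4} e_{5} e_{6} + \frac{64}{3} e_{1} e_{2} e_{3} e_{5} - \frac{80}{9} e_{1} e_{2} e_{3} e_{6} + \frac{1024}{9} e_{1} e_{2} e_{5} e_{6} - \frac{56}{9} e_{1} e_{3} e_{4} e_{6} - \frac{28}{5} e_{1} e_{4} e_{5} e_{6} + \frac{16}{3} e_{2} e_{3} e_{5} e_{6} + \frac{56}{5} e_{1} e_{2} e_{3} e_{4} e_{6} + \frac{28}{9} e_{1} e_{2} e_{4} e_{5} e_{6}


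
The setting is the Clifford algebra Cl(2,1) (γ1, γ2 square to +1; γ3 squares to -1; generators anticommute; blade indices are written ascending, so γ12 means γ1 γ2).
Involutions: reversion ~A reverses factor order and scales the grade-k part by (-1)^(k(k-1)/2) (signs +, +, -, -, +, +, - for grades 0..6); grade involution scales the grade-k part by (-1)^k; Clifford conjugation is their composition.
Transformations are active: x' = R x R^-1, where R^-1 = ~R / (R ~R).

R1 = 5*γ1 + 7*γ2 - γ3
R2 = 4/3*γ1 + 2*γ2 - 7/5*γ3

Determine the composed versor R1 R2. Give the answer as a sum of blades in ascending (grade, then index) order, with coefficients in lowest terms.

Distribute over the terms of R1 (each basis-blade product reordered to ascending indices, repeated generators contracted through their squares):
(5*γ1) R2 = 20/3 + 10*γ12 - 7*γ13
(7*γ2) R2 = 14 - 28/3*γ12 - 49/5*γ23
(-γ3) R2 = -7/5 + 4/3*γ13 + 2*γ23
Summing the partial products and collecting blades:
Answer: 289/15 + 2/3*γ12 - 17/3*γ13 - 39/5*γ23


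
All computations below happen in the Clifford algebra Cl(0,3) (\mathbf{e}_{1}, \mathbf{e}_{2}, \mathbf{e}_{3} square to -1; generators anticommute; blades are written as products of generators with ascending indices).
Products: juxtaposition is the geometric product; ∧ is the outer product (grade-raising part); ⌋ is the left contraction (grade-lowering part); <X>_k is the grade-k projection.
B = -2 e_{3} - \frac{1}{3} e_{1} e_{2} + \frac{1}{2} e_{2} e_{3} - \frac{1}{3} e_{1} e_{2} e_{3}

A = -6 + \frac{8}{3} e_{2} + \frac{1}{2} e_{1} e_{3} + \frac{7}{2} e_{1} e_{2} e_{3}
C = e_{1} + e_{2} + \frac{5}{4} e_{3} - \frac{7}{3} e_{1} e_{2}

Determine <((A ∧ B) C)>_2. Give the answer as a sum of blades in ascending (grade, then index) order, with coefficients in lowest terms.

step 1: 12 e_{3} + 2 e_{1} e_{2} - \frac{25}{3} e_{2} e_{3} + 2 e_{1} e_{2} e_{3}
step 2: -\frac{31}{3} - 2 e_{1} + \frac{149}{12} e_{2} - \frac{11}{3} e_{3} - \frac{5}{2} e_{1} e_{2} + \frac{85}{9} e_{1} e_{3} - 14 e_{2} e_{3} - \frac{203}{6} e_{1} e_{2} e_{3}
step 3: -\frac{5}{2} e_{1} e_{2} + \frac{85}{9} e_{1} e_{3} - 14 e_{2} e_{3}
Answer: -\frac{5}{2} e_{1} e_{2} + \frac{85}{9} e_{1} e_{3} - 14 e_{2} e_{3}


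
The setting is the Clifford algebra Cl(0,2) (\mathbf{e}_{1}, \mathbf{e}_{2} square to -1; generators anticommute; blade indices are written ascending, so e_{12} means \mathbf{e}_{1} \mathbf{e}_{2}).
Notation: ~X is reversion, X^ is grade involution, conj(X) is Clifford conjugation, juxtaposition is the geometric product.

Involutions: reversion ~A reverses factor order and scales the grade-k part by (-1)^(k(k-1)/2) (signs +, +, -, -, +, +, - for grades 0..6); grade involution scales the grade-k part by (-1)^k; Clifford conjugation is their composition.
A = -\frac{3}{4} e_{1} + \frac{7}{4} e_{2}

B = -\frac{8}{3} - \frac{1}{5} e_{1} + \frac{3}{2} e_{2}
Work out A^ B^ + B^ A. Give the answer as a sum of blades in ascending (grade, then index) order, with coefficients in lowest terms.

first term: -\frac{111}{40} - 2 e_{1} + \frac{14}{3} e_{2} - \frac{31}{40} e_{12}
second term: \frac{111}{40} + 2 e_{1} - \frac{14}{3} e_{2} - \frac{31}{40} e_{12}
Answer: -\frac{31}{20} e_{12}


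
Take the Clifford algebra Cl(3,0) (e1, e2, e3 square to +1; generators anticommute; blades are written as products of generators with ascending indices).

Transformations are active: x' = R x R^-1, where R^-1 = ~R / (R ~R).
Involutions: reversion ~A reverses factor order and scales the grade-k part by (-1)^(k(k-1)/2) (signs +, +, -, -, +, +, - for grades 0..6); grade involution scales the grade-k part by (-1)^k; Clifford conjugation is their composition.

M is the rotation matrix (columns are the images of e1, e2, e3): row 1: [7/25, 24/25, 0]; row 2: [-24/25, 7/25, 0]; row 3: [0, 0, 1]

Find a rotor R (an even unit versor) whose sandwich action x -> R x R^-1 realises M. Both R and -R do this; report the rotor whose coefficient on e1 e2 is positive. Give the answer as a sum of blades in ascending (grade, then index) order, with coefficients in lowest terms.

Method: write R = a + b12*e1 e2 + b13*e1 e3 + b23*e2 e3 with a^2 + b12^2 + b13^2 + b23^2 = 1 (so R^-1 = ~R). Expanding the columns R e_j ~R gives tr M = 4a^2 - 1 and, from the antisymmetric part, M21 - M12 = -4a*b12, M13 - M31 = 4a*b13, M32 - M23 = -4a*b23.
Here tr M = 39/25, so a^2 = (1 + tr M)/4 = 16/25 and a = ±4/5. Taking a = 4/5: M21 - M12 = -48/25, M13 - M31 = 0, M32 - M23 = 0, giving b12 = 3/5, b13 = 0, b23 = 0, i.e. R = 4/5 + 3/5*e1 e2.
Its e1 e2 coefficient is already positive.
Answer: 4/5 + 3/5*e1 e2. Key observation: the double cover Spin(3) -> SO(3) sends R and -R to the same matrix (trace 39/25 here), so the stated sign of the e1 e2 coefficient is what selects one sheet.


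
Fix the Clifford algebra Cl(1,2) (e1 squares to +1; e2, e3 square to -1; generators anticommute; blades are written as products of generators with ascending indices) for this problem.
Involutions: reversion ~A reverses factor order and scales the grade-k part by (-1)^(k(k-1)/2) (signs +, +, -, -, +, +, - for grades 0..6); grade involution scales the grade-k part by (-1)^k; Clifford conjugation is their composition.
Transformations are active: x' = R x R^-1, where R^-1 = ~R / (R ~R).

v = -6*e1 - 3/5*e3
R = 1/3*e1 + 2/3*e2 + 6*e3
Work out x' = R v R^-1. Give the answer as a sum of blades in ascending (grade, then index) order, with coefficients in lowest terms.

~R = 1/3*e1 + 2/3*e2 + 6*e3, and R ~R = -109/3, so R^-1 = ~R / (-109/3).
R v = 8/5 + 4*e1 e2 + 179/5*e1 e3 - 2/5*e2 e3
Answer: 3254/545*e1 - 32/545*e2 + 39/545*e3


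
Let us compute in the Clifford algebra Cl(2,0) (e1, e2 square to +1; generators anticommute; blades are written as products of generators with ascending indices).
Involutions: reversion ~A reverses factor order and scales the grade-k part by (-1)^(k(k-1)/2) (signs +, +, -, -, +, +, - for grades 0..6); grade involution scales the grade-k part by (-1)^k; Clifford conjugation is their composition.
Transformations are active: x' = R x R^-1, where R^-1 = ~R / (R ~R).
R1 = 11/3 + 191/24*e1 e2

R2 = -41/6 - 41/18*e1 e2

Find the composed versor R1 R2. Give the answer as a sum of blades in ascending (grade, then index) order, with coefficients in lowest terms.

Distribute over the terms of R1 (each basis-blade product reordered to ascending indices, repeated generators contracted through their squares):
(11/3) R2 = -451/18 - 451/54*e1 e2
(191/24*e1 e2) R2 = 7831/432 - 7831/144*e1 e2
Summing the partial products and collecting blades:
Answer: -2993/432 - 27101/432*e1 e2


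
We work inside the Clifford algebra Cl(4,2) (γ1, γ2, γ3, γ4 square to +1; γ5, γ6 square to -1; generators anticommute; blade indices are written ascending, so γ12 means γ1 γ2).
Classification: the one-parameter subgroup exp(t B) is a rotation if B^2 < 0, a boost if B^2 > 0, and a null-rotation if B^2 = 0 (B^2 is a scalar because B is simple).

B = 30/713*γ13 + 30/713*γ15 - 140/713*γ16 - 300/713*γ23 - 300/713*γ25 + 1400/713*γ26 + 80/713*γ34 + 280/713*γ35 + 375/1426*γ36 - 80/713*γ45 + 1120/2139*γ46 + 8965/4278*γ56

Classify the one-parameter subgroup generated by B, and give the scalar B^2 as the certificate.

B^2 term by term: the squares give (30/713)^2*(γ13)^2 + (30/713)^2*(γ15)^2 + (-140/713)^2*(γ16)^2 + (-300/713)^2*(γ23)^2 + (-300/713)^2*(γ25)^2 + (1400/713)^2*(γ26)^2 + (80/713)^2*(γ34)^2 + (280/713)^2*(γ35)^2 + (375/1426)^2*(γ36)^2 + (-80/713)^2*(γ45)^2 + (1120/2139)^2*(γ46)^2 + (8965/4278)^2*(γ56)^2 = 900/508369*(-1) + 900/508369*(+1) + 19600/508369*(+1) + 90000/508369*(-1) + 90000/508369*(+1) + 1960000/508369*(+1) + 6400/508369*(-1) + 78400/508369*(+1) + 140625/2033476*(+1) + 6400/508369*(+1) + 1254400/4575321*(+1) + 80371225/18301284*(-1) = 0 (each basis 2-blade squares to minus the product of its generators' squares); cross terms between blades sharing an index anticommute and cancel; the commuting (index-disjoint) pairs give grade-4 terms 2*c*c'*(blade product), which cancel blade by blade — γ1235: 18000/508369 - 18000/508369 = 0; γ1236: -84000/508369 + 84000/508369 = 0; γ1256: -84000/508369 + 84000/508369 = 0; γ1345: -4800/508369 + 4800/508369 = 0; γ1346: 22400/508369 - 22400/508369 = 0; γ1356: 89650/508369 - 11250/508369 - 78400/508369 = 0; γ1456: -22400/508369 + 22400/508369 = 0; γ2345: 48000/508369 - 48000/508369 = 0; γ2346: -224000/508369 + 224000/508369 = 0; γ2356: -896500/508369 + 112500/508369 + 784000/508369 = 0; γ2456: 224000/508369 - 224000/508369 = 0; γ3456: 717200/1525107 - 627200/1525107 - 30000/508369 = 0 — confirming B is simple. So B^2 = 0.
Answer: null-rotation, certificate B^2 = 0. Why this suffices: the scalar 0 survives any versor conjugation, so its sign alone determines the class however B is presented.


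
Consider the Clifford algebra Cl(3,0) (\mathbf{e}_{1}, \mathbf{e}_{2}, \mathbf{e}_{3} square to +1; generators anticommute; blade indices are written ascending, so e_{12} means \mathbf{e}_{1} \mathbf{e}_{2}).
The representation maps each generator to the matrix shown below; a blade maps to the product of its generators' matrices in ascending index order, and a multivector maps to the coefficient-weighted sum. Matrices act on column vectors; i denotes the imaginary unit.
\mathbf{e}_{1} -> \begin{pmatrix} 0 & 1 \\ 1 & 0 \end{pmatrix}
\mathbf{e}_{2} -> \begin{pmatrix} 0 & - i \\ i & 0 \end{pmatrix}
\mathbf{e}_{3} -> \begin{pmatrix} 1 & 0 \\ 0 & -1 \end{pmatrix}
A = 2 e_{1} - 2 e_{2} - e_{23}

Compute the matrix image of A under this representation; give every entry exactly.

Bivector images (products of the table entries): rho(e_{23}) = rho(\mathbf{e}_{2})rho(\mathbf{e}_{3}) = \begin{pmatrix} 0 & i \\ i & 0 \end{pmatrix}.
M = (2)*rho(e_{1}) + (-2)*rho(e_{2}) + (-1)*rho(e_{23}), summed entrywise:
Answer: \begin{pmatrix} 0 & 2 + i \\ 2 - 3 i & 0 \end{pmatrix}


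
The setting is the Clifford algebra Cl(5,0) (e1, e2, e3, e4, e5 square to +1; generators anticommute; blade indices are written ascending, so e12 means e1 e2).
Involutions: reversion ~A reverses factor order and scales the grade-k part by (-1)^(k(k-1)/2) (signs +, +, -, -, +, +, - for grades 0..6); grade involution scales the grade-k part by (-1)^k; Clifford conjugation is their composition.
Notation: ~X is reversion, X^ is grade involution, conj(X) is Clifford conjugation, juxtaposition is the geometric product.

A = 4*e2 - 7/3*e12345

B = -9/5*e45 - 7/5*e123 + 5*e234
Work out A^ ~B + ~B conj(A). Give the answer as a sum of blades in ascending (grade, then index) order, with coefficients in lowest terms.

first term: 28/5*e13 - 35/3*e15 + 20*e34 - 49/15*e45 - 21/5*e123 - 36/5*e245
second term: 28/5*e13 - 35/3*e15 + 20*e34 - 49/15*e45 - 21/5*e123 - 36/5*e245
Answer: 56/5*e13 - 70/3*e15 + 40*e34 - 98/15*e45 - 42/5*e123 - 72/5*e245


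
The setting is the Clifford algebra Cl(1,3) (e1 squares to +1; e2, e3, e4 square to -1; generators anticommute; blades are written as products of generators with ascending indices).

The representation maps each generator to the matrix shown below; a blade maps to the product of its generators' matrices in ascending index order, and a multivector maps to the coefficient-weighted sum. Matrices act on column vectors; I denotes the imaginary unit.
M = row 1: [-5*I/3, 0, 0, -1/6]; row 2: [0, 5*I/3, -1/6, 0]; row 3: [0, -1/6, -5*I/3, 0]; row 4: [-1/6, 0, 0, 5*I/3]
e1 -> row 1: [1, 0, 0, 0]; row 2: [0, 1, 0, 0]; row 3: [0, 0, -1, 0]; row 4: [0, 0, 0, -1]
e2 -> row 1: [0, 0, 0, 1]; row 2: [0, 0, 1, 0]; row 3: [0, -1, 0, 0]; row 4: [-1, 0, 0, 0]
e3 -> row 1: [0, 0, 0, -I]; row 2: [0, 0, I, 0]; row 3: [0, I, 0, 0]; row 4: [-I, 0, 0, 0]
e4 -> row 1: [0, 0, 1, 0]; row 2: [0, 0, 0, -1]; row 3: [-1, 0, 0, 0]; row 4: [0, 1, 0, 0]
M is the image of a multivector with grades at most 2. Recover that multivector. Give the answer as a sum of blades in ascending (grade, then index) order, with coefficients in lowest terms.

Method: the blade images are trace-orthogonal — tr(rho(e_A) rho(e_B)^-1) = 4 if A = B and 0 otherwise — and rho(e_A)^-1 = (e_A)^2 * rho(e_A) with (e_A)^2 = +1 or -1, so the coefficient of e_A in the preimage is (e_A)^2 * tr(M rho(e_A))/4.
Nonzero projections over blades of grade <= 2: e1 e2: (e1 e2)^2 = +1, tr(M rho(e1 e2)) = -2/3, coefficient -1/6; e2 e3: (e2 e3)^2 = -1, tr(M rho(e2 e3)) = -20/3, coefficient 5/3. Every other blade of grade <= 2 projects to 0.
Answer: -1/6*e1 e2 + 5/3*e2 e3


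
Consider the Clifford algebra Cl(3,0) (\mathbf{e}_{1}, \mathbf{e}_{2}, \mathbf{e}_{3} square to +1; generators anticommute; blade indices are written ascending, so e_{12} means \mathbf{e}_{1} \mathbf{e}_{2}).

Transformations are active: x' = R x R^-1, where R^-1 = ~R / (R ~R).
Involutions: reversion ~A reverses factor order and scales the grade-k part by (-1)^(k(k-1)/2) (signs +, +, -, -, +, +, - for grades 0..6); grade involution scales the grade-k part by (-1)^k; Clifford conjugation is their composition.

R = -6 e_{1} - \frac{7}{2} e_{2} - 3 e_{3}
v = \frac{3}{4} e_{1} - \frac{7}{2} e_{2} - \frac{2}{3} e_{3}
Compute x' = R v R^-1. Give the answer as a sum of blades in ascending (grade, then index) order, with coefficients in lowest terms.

~R = -6 e_{1} - \frac{7}{2} e_{2} - 3 e_{3}, and R ~R = \frac{229}{4}, so R^-1 = ~R / (\frac{229}{4}).
R v = \frac{39}{4} + \frac{189}{8} e_{12} + \frac{25}{4} e_{13} - \frac{49}{6} e_{23}
Answer: -\frac{2559}{916} e_{1} + \frac{1057}{458} e_{2} - \frac{244}{687} e_{3}


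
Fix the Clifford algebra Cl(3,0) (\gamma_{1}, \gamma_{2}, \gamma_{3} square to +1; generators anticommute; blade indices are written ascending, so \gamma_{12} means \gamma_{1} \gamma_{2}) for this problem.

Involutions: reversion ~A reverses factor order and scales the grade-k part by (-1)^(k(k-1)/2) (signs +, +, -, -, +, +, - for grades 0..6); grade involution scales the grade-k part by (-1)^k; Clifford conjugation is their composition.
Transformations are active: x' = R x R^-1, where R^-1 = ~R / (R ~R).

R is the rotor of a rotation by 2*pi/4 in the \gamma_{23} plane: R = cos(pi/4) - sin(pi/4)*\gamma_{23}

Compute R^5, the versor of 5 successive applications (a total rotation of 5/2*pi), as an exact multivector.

Because a rotor carries half the rotation angle, composing 5 copies of this \gamma_{23}-plane rotor multiplies the phase: 5*(pi/4) = \frac{5 \pi}{4}, hence R^5 = cos(\frac{5 \pi}{4}) - sin(\frac{5 \pi}{4})*\gamma_{23}.
cos(\frac{5 \pi}{4}) = - \frac{\sqrt{2}}{2} and sin(\frac{5 \pi}{4}) = - \frac{\sqrt{2}}{2}, so R^5 = - \frac{\sqrt{2}}{2} + \frac{\sqrt{2}}{2} \gamma_{23}. The net rotation is 1/2*pi (after discarding 1 full turn, each of which contributes a factor -1 to the rotor); the rotor keeps the half-angle phase exactly.
Answer: - \frac{\sqrt{2}}{2} + \frac{\sqrt{2}}{2} \gamma_{23}


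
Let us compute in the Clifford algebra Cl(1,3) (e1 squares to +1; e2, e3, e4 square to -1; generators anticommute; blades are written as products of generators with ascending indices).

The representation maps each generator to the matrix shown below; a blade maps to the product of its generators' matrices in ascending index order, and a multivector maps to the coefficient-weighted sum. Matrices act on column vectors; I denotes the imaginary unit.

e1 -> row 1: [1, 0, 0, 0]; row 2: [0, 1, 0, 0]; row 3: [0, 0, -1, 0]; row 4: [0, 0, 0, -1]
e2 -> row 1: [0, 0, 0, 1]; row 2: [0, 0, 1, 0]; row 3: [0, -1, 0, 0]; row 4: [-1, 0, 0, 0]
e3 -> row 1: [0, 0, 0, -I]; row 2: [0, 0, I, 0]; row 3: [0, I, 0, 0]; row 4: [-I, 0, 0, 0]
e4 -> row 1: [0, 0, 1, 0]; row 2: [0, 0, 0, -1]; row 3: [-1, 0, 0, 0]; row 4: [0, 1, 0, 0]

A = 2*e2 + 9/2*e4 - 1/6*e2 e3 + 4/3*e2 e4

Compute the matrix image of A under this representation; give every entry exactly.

Bivector images (products of the table entries): rho(e2 e3) = rho(e2)rho(e3) = row 1: [-I, 0, 0, 0]; row 2: [0, I, 0, 0]; row 3: [0, 0, -I, 0]; row 4: [0, 0, 0, I]; rho(e2 e4) = rho(e2)rho(e4) = row 1: [0, 1, 0, 0]; row 2: [-1, 0, 0, 0]; row 3: [0, 0, 0, 1]; row 4: [0, 0, -1, 0].
M = (2)*rho(e2) + (9/2)*rho(e4) + (-1/6)*rho(e2 e3) + (4/3)*rho(e2 e4), summed entrywise:
Answer: row 1: [I/6, 4/3, 9/2, 2]; row 2: [-4/3, -I/6, 2, -9/2]; row 3: [-9/2, -2, I/6, 4/3]; row 4: [-2, 9/2, -4/3, -I/6]


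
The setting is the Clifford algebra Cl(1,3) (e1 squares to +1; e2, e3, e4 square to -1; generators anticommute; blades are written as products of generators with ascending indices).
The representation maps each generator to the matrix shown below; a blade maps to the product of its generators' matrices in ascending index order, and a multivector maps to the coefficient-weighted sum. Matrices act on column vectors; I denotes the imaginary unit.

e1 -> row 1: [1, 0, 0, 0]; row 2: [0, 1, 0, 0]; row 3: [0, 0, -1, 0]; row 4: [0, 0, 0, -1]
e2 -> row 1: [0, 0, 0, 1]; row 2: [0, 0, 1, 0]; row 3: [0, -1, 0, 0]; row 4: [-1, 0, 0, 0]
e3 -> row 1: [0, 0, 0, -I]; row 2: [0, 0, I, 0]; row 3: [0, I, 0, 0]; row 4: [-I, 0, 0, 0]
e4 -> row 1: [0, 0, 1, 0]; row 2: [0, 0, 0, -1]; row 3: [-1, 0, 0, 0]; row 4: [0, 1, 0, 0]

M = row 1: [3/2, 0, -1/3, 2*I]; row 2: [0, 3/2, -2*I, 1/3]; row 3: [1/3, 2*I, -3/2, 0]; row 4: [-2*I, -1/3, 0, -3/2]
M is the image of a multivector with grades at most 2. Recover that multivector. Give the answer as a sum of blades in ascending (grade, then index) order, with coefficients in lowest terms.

Method: the blade images are trace-orthogonal — tr(rho(e_A) rho(e_B)^-1) = 4 if A = B and 0 otherwise — and rho(e_A)^-1 = (e_A)^2 * rho(e_A) with (e_A)^2 = +1 or -1, so the coefficient of e_A in the preimage is (e_A)^2 * tr(M rho(e_A))/4.
Nonzero projections over blades of grade <= 2: e1: (e1)^2 = +1, tr(M rho(e1)) = 6, coefficient 3/2; e4: (e4)^2 = -1, tr(M rho(e4)) = 4/3, coefficient -1/3; e1 e3: (e1 e3)^2 = +1, tr(M rho(e1 e3)) = -8, coefficient -2. Every other blade of grade <= 2 projects to 0.
Answer: 3/2*e1 - 1/3*e4 - 2*e1 e3


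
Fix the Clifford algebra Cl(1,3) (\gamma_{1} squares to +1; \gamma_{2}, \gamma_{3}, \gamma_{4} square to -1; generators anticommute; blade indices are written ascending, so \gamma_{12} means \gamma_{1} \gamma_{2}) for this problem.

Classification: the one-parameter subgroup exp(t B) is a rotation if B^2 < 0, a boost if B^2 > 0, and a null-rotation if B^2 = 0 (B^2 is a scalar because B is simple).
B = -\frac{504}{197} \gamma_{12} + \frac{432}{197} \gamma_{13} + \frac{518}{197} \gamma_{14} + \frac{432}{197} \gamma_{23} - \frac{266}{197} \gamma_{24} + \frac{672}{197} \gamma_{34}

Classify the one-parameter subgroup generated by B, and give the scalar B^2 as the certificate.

B^2 term by term: the squares give (-\frac{504}{197})^2*(\gamma_{12})^2 + (\frac{432}{197})^2*(\gamma_{13})^2 + (\frac{518}{197})^2*(\gamma_{14})^2 + (\frac{432}{197})^2*(\gamma_{23})^2 + (-\frac{266}{197})^2*(\gamma_{24})^2 + (\frac{672}{197})^2*(\gamma_{34})^2 = \frac{254016}{38809}*(+1) + \frac{186624}{38809}*(+1) + \frac{268324}{38809}*(+1) + \frac{186624}{38809}*(-1) + \frac{70756}{38809}*(-1) + \frac{451584}{38809}*(-1) = 0 (each basis 2-blade squares to minus the product of its generators' squares); cross terms between blades sharing an index anticommute and cancel; the commuting (index-disjoint) pairs give grade-4 terms 2*c*c'*(blade product), which cancel blade by blade — \gamma_{1234}: -\frac{677376}{38809} + \frac{229824}{38809} + \frac{447552}{38809} = 0 — confirming B is simple. So B^2 = 0.
Answer: null-rotation, certificate B^2 = 0. Check the certificate: B^2 = 0, and that sign is decisive whatever form B takes.


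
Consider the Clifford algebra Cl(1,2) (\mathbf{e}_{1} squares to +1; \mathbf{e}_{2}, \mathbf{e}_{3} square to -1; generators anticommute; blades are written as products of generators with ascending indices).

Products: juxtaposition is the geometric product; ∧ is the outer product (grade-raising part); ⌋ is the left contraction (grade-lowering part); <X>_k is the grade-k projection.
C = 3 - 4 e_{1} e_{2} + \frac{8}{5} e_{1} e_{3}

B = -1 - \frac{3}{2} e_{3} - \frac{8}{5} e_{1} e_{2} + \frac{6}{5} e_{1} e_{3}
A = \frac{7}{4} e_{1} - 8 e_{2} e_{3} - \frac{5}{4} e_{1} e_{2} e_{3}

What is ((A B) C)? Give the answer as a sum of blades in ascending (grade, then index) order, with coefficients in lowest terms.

step 1: -\frac{7}{4} e_{1} - \frac{133}{10} e_{2} + \frac{41}{10} e_{3} + \frac{309}{40} e_{1} e_{2} + \frac{407}{40} e_{1} e_{3} + 8 e_{2} e_{3} + \frac{5}{4} e_{1} e_{2} e_{3}
step 2: -\frac{731}{50} + \frac{5451}{100} e_{1} - \frac{349}{10} e_{2} + \frac{9}{2} e_{3} + \frac{83}{8} e_{1} e_{2} - \frac{59}{40} e_{1} e_{3} - \frac{1453}{50} e_{2} e_{3} + \frac{863}{100} e_{1} e_{2} e_{3}
Answer: -\frac{731}{50} + \frac{5451}{100} e_{1} - \frac{349}{10} e_{2} + \frac{9}{2} e_{3} + \frac{83}{8} e_{1} e_{2} - \frac{59}{40} e_{1} e_{3} - \frac{1453}{50} e_{2} e_{3} + \frac{863}{100} e_{1} e_{2} e_{3}


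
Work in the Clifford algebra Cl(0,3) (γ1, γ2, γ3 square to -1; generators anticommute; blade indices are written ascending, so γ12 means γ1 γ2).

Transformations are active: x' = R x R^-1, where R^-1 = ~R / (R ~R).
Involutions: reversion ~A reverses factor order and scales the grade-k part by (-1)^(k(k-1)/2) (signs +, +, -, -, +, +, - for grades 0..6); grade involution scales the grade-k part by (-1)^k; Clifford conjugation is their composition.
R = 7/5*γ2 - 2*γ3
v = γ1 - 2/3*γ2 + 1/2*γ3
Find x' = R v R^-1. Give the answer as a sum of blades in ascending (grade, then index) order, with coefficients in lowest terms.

~R = 7/5*γ2 - 2*γ3, and R ~R = -149/25, so R^-1 = ~R / (-149/25).
R v = 29/15 - 7/5*γ12 + 2*γ13 - 19/30*γ23
Answer: -γ1 - 36/149*γ2 + 713/894*γ3


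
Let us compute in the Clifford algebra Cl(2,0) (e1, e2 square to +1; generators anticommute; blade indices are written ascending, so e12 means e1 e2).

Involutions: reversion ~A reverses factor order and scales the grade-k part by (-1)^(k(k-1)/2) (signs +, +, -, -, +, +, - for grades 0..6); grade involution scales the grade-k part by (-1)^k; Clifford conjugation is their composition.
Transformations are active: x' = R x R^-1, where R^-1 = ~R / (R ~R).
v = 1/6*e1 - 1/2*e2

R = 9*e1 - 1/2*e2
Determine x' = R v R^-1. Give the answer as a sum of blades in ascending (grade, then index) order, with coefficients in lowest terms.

~R = 9*e1 - 1/2*e2, and R ~R = 325/4, so R^-1 = ~R / (325/4).
R v = 7/4 - 53/12*e12
Answer: 431/1950*e1 + 311/650*e2


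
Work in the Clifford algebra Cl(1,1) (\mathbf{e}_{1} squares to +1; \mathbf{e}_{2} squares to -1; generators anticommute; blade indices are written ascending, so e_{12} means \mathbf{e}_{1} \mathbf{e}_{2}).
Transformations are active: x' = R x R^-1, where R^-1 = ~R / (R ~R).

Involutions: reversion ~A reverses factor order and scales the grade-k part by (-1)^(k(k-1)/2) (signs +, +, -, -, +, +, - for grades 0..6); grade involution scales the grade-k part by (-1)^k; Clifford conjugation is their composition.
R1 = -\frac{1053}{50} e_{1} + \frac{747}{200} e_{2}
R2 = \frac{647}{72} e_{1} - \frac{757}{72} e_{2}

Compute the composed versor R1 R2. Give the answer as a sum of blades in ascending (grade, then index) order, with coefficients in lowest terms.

Distribute over the terms of R1 (each basis-blade product reordered to ascending indices, repeated generators contracted through their squares):
(-\frac{1053}{50} e_{1}) R2 = -\frac{75699}{400} + \frac{88569}{400} e_{12}
(\frac{747}{200} e_{2}) R2 = \frac{62831}{1600} - \frac{53701}{1600} e_{12}
Summing the partial products and collecting blades:
Answer: -\frac{47993}{320} + \frac{12023}{64} e_{12}


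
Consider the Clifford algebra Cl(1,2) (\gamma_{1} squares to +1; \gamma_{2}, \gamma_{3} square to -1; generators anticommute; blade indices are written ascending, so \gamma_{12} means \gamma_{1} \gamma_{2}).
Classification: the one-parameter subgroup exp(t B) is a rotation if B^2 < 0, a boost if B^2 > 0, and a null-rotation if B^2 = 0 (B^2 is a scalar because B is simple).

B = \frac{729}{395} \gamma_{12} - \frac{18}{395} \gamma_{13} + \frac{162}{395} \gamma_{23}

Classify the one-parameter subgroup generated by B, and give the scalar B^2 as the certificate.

B^2 term by term: the squares give (\frac{729}{395})^2*(\gamma_{12})^2 + (-\frac{18}{395})^2*(\gamma_{13})^2 + (\frac{162}{395})^2*(\gamma_{23})^2 = \frac{531441}{156025}*(+1) + \frac{324}{156025}*(+1) + \frac{26244}{156025}*(-1) = \frac{81}{25} (each basis 2-blade squares to minus the product of its generators' squares); cross terms between blades sharing an index anticommute and cancel. So B^2 = \frac{81}{25}.
Answer: boost, certificate B^2 = \frac{81}{25}. The invariant at work: B^2 = \frac{81}{25} is unchanged by conjugation, hence its sign classifies the subgroup whatever basis B is written in.


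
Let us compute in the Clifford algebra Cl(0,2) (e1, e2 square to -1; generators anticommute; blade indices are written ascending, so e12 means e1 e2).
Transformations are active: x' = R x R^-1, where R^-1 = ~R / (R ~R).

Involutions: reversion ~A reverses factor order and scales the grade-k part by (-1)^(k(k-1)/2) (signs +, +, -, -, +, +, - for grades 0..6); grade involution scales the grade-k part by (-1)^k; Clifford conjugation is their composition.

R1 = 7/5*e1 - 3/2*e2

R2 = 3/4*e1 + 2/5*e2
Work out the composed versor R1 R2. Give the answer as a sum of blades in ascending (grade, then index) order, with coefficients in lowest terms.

Distribute over the terms of R1 (each basis-blade product reordered to ascending indices, repeated generators contracted through their squares):
(7/5*e1) R2 = -21/20 + 14/25*e12
(-3/2*e2) R2 = 3/5 + 9/8*e12
Summing the partial products and collecting blades:
Answer: -9/20 + 337/200*e12
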